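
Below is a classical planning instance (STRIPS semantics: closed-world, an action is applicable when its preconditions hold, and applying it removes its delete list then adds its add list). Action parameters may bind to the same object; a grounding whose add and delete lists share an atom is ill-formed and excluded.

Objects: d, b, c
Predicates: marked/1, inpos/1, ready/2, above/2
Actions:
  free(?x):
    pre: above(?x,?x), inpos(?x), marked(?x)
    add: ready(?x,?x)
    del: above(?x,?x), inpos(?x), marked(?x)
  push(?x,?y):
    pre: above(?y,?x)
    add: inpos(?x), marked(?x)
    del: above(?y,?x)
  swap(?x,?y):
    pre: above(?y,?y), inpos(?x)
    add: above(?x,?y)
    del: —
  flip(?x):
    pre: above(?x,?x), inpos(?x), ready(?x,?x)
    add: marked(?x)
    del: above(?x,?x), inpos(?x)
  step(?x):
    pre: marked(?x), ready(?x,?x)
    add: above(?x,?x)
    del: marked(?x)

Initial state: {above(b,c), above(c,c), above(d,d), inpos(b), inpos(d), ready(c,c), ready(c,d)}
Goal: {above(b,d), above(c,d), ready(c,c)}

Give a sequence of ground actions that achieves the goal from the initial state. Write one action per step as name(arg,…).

push(c,b); swap(b,d); swap(c,d)

1. push(c,b)  →  {above(c,c), above(d,d), inpos(b), inpos(c), inpos(d), marked(c), ready(c,c), ready(c,d)}
2. swap(b,d)  →  {above(b,d), above(c,c), above(d,d), inpos(b), inpos(c), inpos(d), marked(c), ready(c,c), ready(c,d)}
3. swap(c,d)  →  {above(b,d), above(c,c), above(c,d), above(d,d), inpos(b), inpos(c), inpos(d), marked(c), ready(c,c), ready(c,d)}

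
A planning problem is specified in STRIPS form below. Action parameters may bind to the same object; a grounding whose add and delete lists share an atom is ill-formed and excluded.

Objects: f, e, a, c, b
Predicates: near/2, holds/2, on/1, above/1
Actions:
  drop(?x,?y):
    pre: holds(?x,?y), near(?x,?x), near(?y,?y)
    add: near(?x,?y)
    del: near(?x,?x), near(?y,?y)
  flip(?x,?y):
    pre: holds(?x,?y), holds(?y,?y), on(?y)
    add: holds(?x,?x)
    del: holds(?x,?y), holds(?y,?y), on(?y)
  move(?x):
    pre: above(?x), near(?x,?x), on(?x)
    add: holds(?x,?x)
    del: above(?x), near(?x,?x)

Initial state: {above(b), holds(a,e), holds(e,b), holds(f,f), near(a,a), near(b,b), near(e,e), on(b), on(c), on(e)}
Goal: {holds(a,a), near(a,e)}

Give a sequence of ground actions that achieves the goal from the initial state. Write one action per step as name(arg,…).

drop(a,e); move(b); flip(e,b); flip(a,e)

1. drop(a,e)  →  {above(b), holds(a,e), holds(e,b), holds(f,f), near(a,e), near(b,b), on(b), on(c), on(e)}
2. move(b)  →  {holds(a,e), holds(b,b), holds(e,b), holds(f,f), near(a,e), on(b), on(c), on(e)}
3. flip(e,b)  →  {holds(a,e), holds(e,e), holds(f,f), near(a,e), on(c), on(e)}
4. flip(a,e)  →  {holds(a,a), holds(f,f), near(a,e), on(c)}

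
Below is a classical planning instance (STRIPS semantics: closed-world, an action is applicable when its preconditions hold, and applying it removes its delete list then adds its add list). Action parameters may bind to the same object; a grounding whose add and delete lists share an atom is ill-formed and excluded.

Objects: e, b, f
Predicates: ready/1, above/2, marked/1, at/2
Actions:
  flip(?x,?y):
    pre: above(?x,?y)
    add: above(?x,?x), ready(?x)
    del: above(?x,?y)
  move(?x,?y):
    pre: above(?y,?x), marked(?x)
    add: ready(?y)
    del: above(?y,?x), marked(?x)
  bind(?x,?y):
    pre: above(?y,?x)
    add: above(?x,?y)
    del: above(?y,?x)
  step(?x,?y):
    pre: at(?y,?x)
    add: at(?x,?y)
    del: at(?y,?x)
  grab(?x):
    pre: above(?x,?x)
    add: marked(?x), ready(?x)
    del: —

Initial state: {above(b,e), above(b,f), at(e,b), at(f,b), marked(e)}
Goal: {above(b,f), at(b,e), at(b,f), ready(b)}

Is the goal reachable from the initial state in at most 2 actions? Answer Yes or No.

No

1. flip(b,e)  →  {above(b,b), above(b,f), at(e,b), at(f,b), marked(e), ready(b)}
2. step(b,e)  →  {above(b,b), above(b,f), at(b,e), at(f,b), marked(e), ready(b)}
3. step(b,f)  →  {above(b,b), above(b,f), at(b,e), at(b,f), marked(e), ready(b)}
optimal plan length = 3; 3 > 2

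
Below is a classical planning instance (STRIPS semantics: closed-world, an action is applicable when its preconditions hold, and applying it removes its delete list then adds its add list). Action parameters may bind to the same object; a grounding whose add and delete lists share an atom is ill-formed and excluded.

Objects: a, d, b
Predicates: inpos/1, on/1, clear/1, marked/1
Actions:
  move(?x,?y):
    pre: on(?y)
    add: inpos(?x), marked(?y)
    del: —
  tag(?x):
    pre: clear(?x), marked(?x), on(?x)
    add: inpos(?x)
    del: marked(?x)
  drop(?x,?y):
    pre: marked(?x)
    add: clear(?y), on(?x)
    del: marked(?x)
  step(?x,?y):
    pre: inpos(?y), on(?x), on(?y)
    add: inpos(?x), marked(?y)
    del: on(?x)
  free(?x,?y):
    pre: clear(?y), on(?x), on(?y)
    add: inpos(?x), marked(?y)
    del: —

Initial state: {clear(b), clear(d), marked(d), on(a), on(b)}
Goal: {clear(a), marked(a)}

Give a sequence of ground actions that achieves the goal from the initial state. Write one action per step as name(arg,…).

1. move(a,a)  →  {clear(b), clear(d), inpos(a), marked(a), marked(d), on(a), on(b)}
2. drop(d,a)  →  {clear(a), clear(b), clear(d), inpos(a), marked(a), on(a), on(b), on(d)}

move(a,a); drop(d,a)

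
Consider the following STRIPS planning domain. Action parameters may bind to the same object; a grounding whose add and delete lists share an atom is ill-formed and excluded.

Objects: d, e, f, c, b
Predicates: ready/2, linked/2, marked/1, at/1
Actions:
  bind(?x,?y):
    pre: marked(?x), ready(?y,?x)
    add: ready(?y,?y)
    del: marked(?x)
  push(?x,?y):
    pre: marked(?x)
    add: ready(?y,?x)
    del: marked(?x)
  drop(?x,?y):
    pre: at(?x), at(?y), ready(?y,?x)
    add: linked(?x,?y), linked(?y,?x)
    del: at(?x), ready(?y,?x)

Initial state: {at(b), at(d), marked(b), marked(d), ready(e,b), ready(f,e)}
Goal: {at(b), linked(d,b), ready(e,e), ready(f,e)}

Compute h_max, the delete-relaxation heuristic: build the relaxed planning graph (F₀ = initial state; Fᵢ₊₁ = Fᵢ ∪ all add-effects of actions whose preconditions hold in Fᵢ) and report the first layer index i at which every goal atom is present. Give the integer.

F0 = init (6 atoms)
F1 = F0 ∪ {ready(b,b), ready(b,d), ready(c,b), ready(c,d), ready(d,b), ready(d,d), ready(e,d), ready(e,e), ready(f,b), ready(f,d)}  (16 atoms)
F2 = F1 ∪ {linked(b,b), linked(b,d), linked(d,b), linked(d,d), ready(c,c), ready(f,f)}  (22 atoms)
goal ⊆ F2  ⇒  h_max = 2

2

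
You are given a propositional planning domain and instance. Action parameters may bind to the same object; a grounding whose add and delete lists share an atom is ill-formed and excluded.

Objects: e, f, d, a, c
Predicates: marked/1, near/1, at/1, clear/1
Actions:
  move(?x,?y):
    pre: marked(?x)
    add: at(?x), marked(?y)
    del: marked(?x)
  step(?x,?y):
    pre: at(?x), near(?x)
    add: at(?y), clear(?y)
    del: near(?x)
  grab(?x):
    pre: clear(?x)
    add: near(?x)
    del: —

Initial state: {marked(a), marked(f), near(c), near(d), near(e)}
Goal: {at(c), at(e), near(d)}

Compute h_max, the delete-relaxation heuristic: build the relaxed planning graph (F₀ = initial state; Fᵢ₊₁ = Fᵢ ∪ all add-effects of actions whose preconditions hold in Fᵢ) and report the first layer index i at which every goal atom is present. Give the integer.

2

F0 = init (5 atoms)
F1 = F0 ∪ {at(a), at(f), marked(c), marked(d), marked(e)}  (10 atoms)
F2 = F1 ∪ {at(c), at(d), at(e)}  (13 atoms)
goal ⊆ F2  ⇒  h_max = 2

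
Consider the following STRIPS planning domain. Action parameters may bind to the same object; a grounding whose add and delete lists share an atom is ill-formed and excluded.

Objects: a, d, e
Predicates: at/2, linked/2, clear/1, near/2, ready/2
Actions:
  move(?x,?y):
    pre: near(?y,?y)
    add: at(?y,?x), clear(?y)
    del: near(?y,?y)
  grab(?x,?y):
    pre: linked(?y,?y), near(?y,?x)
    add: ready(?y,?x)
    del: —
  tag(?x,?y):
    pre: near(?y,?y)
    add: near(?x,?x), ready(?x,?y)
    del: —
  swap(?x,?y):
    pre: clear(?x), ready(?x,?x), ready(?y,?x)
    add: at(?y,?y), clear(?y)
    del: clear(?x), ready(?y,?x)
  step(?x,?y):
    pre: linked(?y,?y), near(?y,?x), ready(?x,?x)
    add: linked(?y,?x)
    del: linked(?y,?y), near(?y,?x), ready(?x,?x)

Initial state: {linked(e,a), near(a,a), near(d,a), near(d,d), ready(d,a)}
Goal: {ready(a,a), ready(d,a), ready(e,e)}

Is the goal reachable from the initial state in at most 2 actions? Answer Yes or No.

1. tag(a,a)  →  {linked(e,a), near(a,a), near(d,a), near(d,d), ready(a,a), ready(d,a)}
2. tag(e,a)  →  {linked(e,a), near(a,a), near(d,a), near(d,d), near(e,e), ready(a,a), ready(d,a), ready(e,a)}
3. tag(e,e)  →  {linked(e,a), near(a,a), near(d,a), near(d,d), near(e,e), ready(a,a), ready(d,a), ready(e,a), ready(e,e)}
optimal plan length = 3; 3 > 2

No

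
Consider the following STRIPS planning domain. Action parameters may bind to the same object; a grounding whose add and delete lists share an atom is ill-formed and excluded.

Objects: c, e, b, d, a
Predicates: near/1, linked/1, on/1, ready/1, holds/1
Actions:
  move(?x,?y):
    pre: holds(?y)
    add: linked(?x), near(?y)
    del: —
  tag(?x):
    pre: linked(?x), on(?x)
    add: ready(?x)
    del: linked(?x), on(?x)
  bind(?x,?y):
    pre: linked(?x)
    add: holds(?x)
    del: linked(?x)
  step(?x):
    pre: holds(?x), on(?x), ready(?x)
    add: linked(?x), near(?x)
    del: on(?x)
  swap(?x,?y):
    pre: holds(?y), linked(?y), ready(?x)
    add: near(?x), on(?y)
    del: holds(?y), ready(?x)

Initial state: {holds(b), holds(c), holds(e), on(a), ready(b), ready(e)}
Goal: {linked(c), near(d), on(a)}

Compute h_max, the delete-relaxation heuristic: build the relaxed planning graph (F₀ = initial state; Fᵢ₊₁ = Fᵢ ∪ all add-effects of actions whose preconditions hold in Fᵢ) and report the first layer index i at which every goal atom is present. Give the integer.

F0 = init (6 atoms)
F1 = F0 ∪ {linked(a), linked(b), linked(c), linked(d), linked(e), near(b), near(c), near(e)}  (14 atoms)
F2 = F1 ∪ {holds(a), holds(d), on(b), on(c), on(e), ready(a)}  (20 atoms)
F3 = F2 ∪ {near(a), near(d), on(d), ready(c)}  (24 atoms)
goal ⊆ F3  ⇒  h_max = 3

3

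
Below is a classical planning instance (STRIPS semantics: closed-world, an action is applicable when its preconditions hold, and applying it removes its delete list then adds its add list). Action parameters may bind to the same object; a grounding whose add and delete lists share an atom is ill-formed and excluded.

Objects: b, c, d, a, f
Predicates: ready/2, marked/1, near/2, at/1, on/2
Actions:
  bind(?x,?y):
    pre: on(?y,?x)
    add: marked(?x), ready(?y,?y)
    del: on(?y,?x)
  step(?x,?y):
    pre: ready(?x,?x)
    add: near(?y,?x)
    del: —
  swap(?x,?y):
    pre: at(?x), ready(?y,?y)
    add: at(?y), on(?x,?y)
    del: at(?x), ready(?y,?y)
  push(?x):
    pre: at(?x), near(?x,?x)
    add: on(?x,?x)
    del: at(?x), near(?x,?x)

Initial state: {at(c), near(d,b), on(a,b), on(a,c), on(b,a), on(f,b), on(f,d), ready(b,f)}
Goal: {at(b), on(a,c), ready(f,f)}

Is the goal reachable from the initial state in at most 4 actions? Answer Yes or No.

Yes

1. bind(b,f)  →  {at(c), marked(b), near(d,b), on(a,b), on(a,c), on(b,a), on(f,d), ready(b,f), ready(f,f)}
2. bind(a,b)  →  {at(c), marked(a), marked(b), near(d,b), on(a,b), on(a,c), on(f,d), ready(b,b), ready(b,f), ready(f,f)}
3. swap(c,b)  →  {at(b), marked(a), marked(b), near(d,b), on(a,b), on(a,c), on(c,b), on(f,d), ready(b,f), ready(f,f)}
optimal plan length = 3; 3 ≤ 4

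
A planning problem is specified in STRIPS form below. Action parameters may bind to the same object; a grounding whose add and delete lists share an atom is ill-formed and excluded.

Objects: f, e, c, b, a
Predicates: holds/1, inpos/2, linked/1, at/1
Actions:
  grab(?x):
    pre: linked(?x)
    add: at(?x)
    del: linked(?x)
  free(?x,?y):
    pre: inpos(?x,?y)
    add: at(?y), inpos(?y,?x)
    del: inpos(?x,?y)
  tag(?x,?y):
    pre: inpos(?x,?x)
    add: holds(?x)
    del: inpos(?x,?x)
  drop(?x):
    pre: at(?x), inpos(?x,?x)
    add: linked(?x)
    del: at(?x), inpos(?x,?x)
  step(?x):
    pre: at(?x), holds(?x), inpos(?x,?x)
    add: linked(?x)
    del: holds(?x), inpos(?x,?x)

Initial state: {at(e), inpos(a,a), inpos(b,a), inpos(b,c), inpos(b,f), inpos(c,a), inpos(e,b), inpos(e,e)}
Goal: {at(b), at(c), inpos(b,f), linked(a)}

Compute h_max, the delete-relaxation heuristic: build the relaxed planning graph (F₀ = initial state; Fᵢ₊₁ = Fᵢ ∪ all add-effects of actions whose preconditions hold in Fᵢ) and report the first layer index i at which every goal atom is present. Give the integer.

2

F0 = init (8 atoms)
F1 = F0 ∪ {at(a), at(b), at(c), at(f), holds(a), holds(e), inpos(a,b), inpos(a,c), inpos(b,e), inpos(c,b), inpos(f,b), linked(e)}  (20 atoms)
F2 = F1 ∪ {linked(a)}  (21 atoms)
goal ⊆ F2  ⇒  h_max = 2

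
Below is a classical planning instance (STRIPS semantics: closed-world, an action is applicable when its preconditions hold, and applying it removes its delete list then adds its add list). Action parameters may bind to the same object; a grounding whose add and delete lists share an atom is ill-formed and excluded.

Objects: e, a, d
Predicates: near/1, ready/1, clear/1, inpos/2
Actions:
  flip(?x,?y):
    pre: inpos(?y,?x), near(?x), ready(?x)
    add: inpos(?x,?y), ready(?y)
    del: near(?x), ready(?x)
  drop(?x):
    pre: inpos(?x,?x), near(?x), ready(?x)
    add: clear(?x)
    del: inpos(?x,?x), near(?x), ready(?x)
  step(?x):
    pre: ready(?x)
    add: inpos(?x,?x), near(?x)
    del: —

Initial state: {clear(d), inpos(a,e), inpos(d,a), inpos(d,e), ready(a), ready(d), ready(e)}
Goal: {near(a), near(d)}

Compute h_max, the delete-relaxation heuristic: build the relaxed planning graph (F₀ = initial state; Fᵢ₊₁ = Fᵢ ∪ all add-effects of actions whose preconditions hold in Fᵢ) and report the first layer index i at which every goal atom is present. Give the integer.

1

F0 = init (7 atoms)
F1 = F0 ∪ {inpos(a,a), inpos(d,d), inpos(e,e), near(a), near(d), near(e)}  (13 atoms)
goal ⊆ F1  ⇒  h_max = 1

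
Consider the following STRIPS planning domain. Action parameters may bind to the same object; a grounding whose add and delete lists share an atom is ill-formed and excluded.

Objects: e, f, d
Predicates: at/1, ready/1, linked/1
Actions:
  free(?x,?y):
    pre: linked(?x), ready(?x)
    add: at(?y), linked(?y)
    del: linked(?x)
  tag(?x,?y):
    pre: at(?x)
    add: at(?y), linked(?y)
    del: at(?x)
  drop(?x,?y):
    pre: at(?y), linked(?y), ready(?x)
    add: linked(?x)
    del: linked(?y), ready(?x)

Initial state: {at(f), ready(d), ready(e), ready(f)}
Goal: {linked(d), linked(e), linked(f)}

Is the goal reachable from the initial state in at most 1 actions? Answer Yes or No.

No

1. tag(f,e)  →  {at(e), linked(e), ready(d), ready(e), ready(f)}
2. tag(e,f)  →  {at(f), linked(e), linked(f), ready(d), ready(e), ready(f)}
3. tag(f,d)  →  {at(d), linked(d), linked(e), linked(f), ready(d), ready(e), ready(f)}
optimal plan length = 3; 3 > 1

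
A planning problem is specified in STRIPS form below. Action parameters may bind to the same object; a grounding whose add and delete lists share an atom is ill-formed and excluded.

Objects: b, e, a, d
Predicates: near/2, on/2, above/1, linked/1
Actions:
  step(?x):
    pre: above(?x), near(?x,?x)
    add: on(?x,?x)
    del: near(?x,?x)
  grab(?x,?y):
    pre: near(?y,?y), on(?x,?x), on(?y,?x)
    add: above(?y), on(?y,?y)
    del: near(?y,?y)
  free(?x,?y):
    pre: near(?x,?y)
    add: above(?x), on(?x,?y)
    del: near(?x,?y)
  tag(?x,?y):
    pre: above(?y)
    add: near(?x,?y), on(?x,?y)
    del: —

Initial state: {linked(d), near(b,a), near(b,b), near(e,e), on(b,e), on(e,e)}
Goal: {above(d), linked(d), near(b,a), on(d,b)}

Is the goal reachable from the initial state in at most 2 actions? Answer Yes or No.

1. grab(e,b)  →  {above(b), linked(d), near(b,a), near(e,e), on(b,b), on(b,e), on(e,e)}
2. tag(d,b)  →  {above(b), linked(d), near(b,a), near(d,b), near(e,e), on(b,b), on(b,e), on(d,b), on(e,e)}
3. free(d,b)  →  {above(b), above(d), linked(d), near(b,a), near(e,e), on(b,b), on(b,e), on(d,b), on(e,e)}
optimal plan length = 3; 3 > 2

No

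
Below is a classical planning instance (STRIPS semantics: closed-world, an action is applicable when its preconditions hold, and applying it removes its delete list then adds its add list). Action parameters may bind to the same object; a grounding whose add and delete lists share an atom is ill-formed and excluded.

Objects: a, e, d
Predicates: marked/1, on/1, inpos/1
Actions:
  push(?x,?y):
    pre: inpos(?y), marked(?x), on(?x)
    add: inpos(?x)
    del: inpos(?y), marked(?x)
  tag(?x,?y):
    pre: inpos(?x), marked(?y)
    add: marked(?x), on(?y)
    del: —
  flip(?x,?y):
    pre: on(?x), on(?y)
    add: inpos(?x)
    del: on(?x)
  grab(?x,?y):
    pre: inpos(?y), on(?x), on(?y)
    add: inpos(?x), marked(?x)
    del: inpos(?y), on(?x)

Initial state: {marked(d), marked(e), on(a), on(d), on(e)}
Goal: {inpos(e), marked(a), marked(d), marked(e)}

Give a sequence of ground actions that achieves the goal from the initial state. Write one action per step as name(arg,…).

1. flip(a,a)  →  {inpos(a), marked(d), marked(e), on(d), on(e)}
2. tag(a,e)  →  {inpos(a), marked(a), marked(d), marked(e), on(d), on(e)}
3. flip(e,e)  →  {inpos(a), inpos(e), marked(a), marked(d), marked(e), on(d)}

flip(a,a); tag(a,e); flip(e,e)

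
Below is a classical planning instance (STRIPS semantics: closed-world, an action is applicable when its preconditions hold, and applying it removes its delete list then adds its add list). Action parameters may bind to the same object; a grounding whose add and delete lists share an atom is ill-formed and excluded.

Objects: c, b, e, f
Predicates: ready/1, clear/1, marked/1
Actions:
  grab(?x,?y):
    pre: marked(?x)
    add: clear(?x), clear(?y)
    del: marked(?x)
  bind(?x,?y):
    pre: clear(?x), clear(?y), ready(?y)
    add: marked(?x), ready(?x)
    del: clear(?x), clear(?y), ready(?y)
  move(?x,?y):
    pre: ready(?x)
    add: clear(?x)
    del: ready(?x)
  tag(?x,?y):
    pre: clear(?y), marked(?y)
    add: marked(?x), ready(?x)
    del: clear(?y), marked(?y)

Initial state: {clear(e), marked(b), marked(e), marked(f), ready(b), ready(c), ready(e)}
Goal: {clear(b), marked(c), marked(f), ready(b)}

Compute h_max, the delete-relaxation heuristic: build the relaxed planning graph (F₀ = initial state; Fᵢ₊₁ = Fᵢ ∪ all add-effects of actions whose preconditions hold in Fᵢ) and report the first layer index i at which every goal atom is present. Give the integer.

F0 = init (7 atoms)
F1 = F0 ∪ {clear(b), clear(c), clear(f), marked(c), ready(f)}  (12 atoms)
goal ⊆ F1  ⇒  h_max = 1

1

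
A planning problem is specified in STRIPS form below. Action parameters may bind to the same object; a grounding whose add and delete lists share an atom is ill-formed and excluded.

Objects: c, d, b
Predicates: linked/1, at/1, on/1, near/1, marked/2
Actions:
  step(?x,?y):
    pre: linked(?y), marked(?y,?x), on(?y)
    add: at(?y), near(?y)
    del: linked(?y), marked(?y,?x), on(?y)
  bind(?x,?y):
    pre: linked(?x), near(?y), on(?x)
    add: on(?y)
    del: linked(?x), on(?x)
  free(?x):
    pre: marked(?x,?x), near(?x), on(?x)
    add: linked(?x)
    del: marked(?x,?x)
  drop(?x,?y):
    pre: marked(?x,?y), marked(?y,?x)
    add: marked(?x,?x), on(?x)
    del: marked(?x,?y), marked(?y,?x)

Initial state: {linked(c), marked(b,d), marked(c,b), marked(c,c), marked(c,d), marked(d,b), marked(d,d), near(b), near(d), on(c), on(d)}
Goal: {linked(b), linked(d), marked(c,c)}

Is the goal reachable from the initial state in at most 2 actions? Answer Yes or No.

No

1. free(d)  →  {linked(c), linked(d), marked(b,d), marked(c,b), marked(c,c), marked(c,d), marked(d,b), near(b), near(d), on(c), on(d)}
2. drop(b,d)  →  {linked(c), linked(d), marked(b,b), marked(c,b), marked(c,c), marked(c,d), near(b), near(d), on(b), on(c), on(d)}
3. free(b)  →  {linked(b), linked(c), linked(d), marked(c,b), marked(c,c), marked(c,d), near(b), near(d), on(b), on(c), on(d)}
optimal plan length = 3; 3 > 2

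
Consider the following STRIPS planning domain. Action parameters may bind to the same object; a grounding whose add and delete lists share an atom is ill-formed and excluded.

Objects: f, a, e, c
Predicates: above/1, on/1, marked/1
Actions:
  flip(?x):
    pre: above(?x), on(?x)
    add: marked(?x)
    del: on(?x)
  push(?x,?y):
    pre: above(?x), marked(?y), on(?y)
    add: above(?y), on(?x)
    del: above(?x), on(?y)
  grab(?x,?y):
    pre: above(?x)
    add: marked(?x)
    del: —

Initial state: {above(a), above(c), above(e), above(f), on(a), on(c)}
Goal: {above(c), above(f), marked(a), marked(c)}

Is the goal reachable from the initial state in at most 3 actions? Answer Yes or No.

1. flip(a)  →  {above(a), above(c), above(e), above(f), marked(a), on(c)}
2. flip(c)  →  {above(a), above(c), above(e), above(f), marked(a), marked(c)}
optimal plan length = 2; 2 ≤ 3

Yes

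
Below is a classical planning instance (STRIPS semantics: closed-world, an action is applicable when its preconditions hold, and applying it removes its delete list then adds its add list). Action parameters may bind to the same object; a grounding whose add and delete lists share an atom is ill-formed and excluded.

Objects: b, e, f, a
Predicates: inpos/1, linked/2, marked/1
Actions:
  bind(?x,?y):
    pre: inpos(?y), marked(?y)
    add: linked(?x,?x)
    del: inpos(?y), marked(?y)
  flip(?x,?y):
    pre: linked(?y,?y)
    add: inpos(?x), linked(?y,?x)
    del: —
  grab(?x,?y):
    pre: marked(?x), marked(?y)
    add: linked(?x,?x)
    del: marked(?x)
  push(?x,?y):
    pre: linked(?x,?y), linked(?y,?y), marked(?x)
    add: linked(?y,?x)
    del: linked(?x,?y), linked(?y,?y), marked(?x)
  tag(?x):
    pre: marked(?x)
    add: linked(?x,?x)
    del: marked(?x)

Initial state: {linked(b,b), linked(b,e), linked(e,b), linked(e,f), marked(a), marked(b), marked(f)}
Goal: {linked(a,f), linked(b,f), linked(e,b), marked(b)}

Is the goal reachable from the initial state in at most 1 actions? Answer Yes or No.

No

1. flip(f,b)  →  {inpos(f), linked(b,b), linked(b,e), linked(b,f), linked(e,b), linked(e,f), marked(a), marked(b), marked(f)}
2. bind(a,f)  →  {linked(a,a), linked(b,b), linked(b,e), linked(b,f), linked(e,b), linked(e,f), marked(a), marked(b)}
3. flip(f,a)  →  {inpos(f), linked(a,a), linked(a,f), linked(b,b), linked(b,e), linked(b,f), linked(e,b), linked(e,f), marked(a), marked(b)}
optimal plan length = 3; 3 > 1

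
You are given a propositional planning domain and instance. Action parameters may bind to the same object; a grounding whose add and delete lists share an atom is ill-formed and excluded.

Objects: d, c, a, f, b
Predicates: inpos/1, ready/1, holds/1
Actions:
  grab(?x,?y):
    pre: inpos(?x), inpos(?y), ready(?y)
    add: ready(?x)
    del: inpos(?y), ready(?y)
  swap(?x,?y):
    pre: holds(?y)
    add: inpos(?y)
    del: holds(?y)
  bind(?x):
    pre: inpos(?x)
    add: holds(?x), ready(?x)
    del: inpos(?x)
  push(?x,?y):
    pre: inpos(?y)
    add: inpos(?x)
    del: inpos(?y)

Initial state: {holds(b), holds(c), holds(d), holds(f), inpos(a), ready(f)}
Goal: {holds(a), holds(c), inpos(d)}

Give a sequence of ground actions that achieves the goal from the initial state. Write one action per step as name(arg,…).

swap(d,d); bind(a)

1. swap(d,d)  →  {holds(b), holds(c), holds(f), inpos(a), inpos(d), ready(f)}
2. bind(a)  →  {holds(a), holds(b), holds(c), holds(f), inpos(d), ready(a), ready(f)}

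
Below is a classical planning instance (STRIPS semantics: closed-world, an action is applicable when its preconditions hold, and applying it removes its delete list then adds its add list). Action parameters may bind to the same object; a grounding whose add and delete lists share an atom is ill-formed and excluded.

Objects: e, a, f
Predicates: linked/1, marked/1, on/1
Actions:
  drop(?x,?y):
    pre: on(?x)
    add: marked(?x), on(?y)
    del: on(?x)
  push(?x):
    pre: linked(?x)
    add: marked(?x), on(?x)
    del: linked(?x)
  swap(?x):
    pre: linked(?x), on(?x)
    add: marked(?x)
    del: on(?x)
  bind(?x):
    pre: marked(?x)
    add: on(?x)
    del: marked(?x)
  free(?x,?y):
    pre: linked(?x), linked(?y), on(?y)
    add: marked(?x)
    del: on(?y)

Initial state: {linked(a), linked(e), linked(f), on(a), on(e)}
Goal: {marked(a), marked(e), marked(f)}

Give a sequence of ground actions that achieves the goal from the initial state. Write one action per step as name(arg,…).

drop(e,a); drop(a,e); push(f)

1. drop(e,a)  →  {linked(a), linked(e), linked(f), marked(e), on(a)}
2. drop(a,e)  →  {linked(a), linked(e), linked(f), marked(a), marked(e), on(e)}
3. push(f)  →  {linked(a), linked(e), marked(a), marked(e), marked(f), on(e), on(f)}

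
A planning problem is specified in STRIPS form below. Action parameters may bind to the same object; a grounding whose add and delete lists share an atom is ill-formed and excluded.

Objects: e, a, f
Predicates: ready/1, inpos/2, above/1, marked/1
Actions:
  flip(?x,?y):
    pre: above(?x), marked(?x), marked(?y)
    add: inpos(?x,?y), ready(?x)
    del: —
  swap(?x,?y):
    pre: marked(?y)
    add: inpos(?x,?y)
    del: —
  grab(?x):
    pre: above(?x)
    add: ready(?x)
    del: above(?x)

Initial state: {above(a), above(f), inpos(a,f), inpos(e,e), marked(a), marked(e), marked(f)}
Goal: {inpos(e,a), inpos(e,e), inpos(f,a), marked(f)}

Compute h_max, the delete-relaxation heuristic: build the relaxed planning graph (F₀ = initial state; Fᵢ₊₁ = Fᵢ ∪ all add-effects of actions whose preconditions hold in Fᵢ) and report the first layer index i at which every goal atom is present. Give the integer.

F0 = init (7 atoms)
F1 = F0 ∪ {inpos(a,a), inpos(a,e), inpos(e,a), inpos(e,f), inpos(f,a), inpos(f,e), inpos(f,f), ready(a), ready(f)}  (16 atoms)
goal ⊆ F1  ⇒  h_max = 1

1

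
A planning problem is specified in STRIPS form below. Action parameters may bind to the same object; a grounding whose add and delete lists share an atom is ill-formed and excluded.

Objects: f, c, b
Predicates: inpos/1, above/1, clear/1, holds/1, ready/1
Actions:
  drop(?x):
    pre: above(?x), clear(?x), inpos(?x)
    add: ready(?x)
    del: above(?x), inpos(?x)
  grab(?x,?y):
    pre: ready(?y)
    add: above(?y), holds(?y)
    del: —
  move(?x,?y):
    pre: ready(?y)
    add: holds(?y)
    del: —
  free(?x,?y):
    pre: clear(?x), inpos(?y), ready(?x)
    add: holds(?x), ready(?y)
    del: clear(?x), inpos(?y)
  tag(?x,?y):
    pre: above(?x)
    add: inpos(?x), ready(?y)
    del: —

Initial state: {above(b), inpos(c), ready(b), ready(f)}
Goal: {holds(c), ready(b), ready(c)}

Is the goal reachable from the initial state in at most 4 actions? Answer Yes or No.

Yes

1. tag(b,c)  →  {above(b), inpos(b), inpos(c), ready(b), ready(c), ready(f)}
2. grab(f,c)  →  {above(b), above(c), holds(c), inpos(b), inpos(c), ready(b), ready(c), ready(f)}
optimal plan length = 2; 2 ≤ 4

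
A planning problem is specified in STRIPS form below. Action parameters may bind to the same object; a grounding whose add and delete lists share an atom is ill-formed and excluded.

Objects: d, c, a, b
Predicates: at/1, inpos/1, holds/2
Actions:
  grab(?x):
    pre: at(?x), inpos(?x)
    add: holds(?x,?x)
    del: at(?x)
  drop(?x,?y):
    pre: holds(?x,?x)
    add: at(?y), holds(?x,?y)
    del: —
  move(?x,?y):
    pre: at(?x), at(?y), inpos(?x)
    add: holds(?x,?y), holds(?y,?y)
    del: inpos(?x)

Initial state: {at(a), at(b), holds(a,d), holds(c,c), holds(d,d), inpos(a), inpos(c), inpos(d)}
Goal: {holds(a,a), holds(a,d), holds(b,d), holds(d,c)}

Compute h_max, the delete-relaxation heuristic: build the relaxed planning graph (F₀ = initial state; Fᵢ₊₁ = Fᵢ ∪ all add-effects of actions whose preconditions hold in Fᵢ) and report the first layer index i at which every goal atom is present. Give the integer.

2

F0 = init (8 atoms)
F1 = F0 ∪ {at(c), at(d), holds(a,a), holds(a,b), holds(b,b), holds(c,a), holds(c,b), holds(c,d), holds(d,a), holds(d,b), holds(d,c)}  (19 atoms)
F2 = F1 ∪ {holds(a,c), holds(b,a), holds(b,c), holds(b,d)}  (23 atoms)
goal ⊆ F2  ⇒  h_max = 2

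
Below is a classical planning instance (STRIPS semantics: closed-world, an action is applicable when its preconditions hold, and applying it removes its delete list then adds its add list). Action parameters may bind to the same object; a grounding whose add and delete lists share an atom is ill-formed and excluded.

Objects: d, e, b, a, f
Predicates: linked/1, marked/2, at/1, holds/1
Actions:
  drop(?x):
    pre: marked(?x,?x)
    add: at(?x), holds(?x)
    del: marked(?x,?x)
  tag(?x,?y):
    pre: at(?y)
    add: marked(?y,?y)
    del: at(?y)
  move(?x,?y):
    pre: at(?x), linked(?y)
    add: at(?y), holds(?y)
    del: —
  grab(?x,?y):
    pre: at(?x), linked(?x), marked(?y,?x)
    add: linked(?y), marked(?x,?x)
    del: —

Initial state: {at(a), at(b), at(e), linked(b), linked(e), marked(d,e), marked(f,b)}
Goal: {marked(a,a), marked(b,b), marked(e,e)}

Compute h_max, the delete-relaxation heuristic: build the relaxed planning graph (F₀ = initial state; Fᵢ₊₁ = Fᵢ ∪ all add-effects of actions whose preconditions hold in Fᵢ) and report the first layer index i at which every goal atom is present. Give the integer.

1

F0 = init (7 atoms)
F1 = F0 ∪ {holds(b), holds(e), linked(d), linked(f), marked(a,a), marked(b,b), marked(e,e)}  (14 atoms)
goal ⊆ F1  ⇒  h_max = 1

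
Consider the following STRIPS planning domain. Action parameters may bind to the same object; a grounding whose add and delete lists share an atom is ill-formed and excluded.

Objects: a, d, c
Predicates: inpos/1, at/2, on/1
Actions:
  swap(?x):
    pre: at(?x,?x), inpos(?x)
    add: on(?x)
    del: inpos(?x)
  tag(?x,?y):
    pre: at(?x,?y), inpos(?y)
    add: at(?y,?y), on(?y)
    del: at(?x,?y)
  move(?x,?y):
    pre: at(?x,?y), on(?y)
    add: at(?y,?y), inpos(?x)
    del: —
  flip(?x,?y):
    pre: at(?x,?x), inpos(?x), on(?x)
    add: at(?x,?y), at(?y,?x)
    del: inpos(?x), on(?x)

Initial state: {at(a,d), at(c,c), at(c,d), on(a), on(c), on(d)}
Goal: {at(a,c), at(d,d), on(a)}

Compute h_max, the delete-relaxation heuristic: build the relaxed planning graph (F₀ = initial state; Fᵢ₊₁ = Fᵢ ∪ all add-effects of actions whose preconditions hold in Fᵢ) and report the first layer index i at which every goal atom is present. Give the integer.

2

F0 = init (6 atoms)
F1 = F0 ∪ {at(d,d), inpos(a), inpos(c)}  (9 atoms)
F2 = F1 ∪ {at(a,c), at(c,a), at(d,c), inpos(d)}  (13 atoms)
goal ⊆ F2  ⇒  h_max = 2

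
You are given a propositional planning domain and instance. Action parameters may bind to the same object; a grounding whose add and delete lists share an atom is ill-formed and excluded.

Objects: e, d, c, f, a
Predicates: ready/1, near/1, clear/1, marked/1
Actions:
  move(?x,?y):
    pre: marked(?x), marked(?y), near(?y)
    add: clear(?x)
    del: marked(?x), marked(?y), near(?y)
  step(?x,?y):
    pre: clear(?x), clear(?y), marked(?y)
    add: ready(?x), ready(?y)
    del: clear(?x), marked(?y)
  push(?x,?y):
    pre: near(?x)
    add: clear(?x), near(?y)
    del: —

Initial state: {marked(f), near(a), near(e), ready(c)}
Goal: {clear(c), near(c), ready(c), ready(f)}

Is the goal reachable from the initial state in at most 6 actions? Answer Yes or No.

1. push(e,c)  →  {clear(e), marked(f), near(a), near(c), near(e), ready(c)}
2. push(c,f)  →  {clear(c), clear(e), marked(f), near(a), near(c), near(e), near(f), ready(c)}
3. push(f,e)  →  {clear(c), clear(e), clear(f), marked(f), near(a), near(c), near(e), near(f), ready(c)}
4. step(e,f)  →  {clear(c), clear(f), near(a), near(c), near(e), near(f), ready(c), ready(e), ready(f)}
optimal plan length = 4; 4 ≤ 6

Yes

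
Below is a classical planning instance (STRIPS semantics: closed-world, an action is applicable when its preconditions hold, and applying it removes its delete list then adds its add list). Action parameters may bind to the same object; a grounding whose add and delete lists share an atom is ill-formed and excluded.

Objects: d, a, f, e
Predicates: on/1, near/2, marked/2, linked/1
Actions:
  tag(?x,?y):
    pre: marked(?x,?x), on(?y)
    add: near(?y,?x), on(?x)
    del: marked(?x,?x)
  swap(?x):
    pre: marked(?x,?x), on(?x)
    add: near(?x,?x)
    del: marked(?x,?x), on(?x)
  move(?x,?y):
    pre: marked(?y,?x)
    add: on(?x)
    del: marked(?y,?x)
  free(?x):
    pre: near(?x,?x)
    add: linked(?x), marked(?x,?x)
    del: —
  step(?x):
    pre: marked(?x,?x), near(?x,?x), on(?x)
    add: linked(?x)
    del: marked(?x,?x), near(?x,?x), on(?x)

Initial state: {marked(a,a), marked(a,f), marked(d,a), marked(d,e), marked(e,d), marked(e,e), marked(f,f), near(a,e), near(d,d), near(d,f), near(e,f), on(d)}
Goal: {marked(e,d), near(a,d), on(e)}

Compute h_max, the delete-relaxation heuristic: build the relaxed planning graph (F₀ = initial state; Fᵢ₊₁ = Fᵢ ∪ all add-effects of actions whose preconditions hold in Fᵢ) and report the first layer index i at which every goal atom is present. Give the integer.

F0 = init (12 atoms)
F1 = F0 ∪ {linked(d), marked(d,d), near(d,a), near(d,e), on(a), on(e), on(f)}  (19 atoms)
F2 = F1 ∪ {near(a,a), near(a,d), near(a,f), near(e,a), near(e,d), near(e,e), near(f,a), near(f,d), near(f,e), near(f,f)}  (29 atoms)
goal ⊆ F2  ⇒  h_max = 2

2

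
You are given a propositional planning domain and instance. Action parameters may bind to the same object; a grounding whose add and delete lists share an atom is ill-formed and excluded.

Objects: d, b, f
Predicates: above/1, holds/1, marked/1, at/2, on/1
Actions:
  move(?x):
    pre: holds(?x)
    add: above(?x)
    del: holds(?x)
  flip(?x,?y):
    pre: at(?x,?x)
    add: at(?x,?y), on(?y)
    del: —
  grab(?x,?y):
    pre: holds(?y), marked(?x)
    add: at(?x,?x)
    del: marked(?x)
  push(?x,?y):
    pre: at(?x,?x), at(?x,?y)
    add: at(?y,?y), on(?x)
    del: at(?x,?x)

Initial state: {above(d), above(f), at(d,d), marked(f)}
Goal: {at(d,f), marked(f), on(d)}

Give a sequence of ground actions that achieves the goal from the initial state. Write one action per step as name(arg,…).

1. flip(d,d)  →  {above(d), above(f), at(d,d), marked(f), on(d)}
2. flip(d,f)  →  {above(d), above(f), at(d,d), at(d,f), marked(f), on(d), on(f)}

flip(d,d); flip(d,f)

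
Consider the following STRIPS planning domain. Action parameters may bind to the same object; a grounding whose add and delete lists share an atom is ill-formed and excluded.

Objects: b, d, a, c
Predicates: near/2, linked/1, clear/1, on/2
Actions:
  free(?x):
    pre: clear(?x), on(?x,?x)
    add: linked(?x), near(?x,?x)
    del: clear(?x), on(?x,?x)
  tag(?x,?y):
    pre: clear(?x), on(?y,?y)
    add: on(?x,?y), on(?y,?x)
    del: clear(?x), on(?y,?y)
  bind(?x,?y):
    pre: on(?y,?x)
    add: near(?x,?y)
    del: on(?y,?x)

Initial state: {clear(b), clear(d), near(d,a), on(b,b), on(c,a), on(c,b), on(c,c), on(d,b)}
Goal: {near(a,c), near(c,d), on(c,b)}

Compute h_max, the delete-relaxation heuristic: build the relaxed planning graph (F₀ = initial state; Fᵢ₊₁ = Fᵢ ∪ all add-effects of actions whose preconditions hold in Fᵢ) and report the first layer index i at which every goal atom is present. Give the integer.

F0 = init (8 atoms)
F1 = F0 ∪ {linked(b), near(a,c), near(b,b), near(b,c), near(b,d), near(c,c), on(b,c), on(b,d), on(c,d), on(d,c)}  (18 atoms)
F2 = F1 ∪ {near(c,b), near(c,d), near(d,b), near(d,c)}  (22 atoms)
goal ⊆ F2  ⇒  h_max = 2

2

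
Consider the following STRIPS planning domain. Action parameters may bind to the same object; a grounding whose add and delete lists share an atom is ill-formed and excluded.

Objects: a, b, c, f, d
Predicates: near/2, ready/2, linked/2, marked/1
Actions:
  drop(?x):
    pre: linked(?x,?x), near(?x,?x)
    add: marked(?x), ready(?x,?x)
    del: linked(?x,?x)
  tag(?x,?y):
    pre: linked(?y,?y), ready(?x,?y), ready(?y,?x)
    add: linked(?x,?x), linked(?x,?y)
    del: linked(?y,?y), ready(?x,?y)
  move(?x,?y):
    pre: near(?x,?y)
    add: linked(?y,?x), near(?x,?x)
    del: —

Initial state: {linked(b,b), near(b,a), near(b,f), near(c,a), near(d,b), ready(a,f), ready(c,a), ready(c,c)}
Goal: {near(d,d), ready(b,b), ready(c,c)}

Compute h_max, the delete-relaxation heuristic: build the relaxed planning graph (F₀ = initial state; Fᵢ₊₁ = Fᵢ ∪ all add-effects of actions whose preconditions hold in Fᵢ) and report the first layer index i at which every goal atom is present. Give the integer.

2

F0 = init (8 atoms)
F1 = F0 ∪ {linked(a,b), linked(a,c), linked(b,d), linked(f,b), near(b,b), near(c,c), near(d,d)}  (15 atoms)
F2 = F1 ∪ {linked(c,c), linked(d,d), marked(b), ready(b,b)}  (19 atoms)
goal ⊆ F2  ⇒  h_max = 2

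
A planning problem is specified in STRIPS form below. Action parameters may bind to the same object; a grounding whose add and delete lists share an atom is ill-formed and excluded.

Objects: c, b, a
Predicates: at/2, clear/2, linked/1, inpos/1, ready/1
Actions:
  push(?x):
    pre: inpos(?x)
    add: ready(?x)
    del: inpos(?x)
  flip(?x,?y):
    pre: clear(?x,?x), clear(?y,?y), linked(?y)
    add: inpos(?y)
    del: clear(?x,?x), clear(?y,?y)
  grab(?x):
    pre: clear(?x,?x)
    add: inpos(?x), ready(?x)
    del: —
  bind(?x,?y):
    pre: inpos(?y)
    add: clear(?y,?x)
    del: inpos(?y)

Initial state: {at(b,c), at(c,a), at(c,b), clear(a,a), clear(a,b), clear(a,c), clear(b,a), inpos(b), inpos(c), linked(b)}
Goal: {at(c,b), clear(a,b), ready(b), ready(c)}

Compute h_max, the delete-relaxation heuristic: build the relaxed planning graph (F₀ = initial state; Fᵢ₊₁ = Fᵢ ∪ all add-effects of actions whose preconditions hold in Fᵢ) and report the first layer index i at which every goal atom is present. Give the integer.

1

F0 = init (10 atoms)
F1 = F0 ∪ {clear(b,b), clear(b,c), clear(c,a), clear(c,b), clear(c,c), inpos(a), ready(a), ready(b), ready(c)}  (19 atoms)
goal ⊆ F1  ⇒  h_max = 1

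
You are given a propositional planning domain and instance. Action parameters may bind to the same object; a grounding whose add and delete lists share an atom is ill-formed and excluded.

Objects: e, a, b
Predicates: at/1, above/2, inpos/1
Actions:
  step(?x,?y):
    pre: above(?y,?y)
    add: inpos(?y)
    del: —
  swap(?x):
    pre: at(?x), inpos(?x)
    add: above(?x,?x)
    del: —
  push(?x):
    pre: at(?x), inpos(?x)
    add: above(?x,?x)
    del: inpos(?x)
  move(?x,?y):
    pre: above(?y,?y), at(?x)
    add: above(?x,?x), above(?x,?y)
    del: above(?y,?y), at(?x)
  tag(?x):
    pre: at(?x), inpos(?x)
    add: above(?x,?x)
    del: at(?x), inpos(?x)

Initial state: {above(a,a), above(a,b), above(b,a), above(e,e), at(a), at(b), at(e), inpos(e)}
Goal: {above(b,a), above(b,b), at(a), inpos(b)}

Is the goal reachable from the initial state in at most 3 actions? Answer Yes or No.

1. move(b,e)  →  {above(a,a), above(a,b), above(b,a), above(b,b), above(b,e), at(a), at(e), inpos(e)}
2. step(e,b)  →  {above(a,a), above(a,b), above(b,a), above(b,b), above(b,e), at(a), at(e), inpos(b), inpos(e)}
optimal plan length = 2; 2 ≤ 3

Yes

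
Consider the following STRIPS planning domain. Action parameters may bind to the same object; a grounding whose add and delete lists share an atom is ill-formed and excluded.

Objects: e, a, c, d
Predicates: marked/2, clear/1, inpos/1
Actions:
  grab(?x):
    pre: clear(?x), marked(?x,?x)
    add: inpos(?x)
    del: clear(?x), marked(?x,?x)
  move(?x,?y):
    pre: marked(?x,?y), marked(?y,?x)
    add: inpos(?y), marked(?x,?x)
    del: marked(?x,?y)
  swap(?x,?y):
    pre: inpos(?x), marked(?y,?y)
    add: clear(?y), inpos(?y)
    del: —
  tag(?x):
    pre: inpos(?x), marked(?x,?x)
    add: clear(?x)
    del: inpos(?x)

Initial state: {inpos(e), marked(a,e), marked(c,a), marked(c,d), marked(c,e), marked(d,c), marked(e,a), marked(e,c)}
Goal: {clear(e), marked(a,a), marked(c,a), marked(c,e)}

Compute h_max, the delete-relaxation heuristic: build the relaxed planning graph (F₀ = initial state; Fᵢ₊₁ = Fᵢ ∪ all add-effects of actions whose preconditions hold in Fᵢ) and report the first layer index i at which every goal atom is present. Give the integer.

2

F0 = init (8 atoms)
F1 = F0 ∪ {inpos(a), inpos(c), inpos(d), marked(a,a), marked(c,c), marked(d,d), marked(e,e)}  (15 atoms)
F2 = F1 ∪ {clear(a), clear(c), clear(d), clear(e)}  (19 atoms)
goal ⊆ F2  ⇒  h_max = 2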